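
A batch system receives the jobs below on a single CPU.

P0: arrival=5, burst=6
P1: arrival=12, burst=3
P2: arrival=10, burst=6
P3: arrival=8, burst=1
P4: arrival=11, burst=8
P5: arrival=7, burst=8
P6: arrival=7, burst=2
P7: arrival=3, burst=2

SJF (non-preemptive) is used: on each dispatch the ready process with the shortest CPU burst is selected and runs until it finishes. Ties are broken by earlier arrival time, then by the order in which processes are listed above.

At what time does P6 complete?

14

Schedule: | idle 0-3 | P7 3-5 | P0 5-11 | P3 11-12 | P6 12-14 | P1 14-17 | P2 17-23 | P5 23-31 | P4 31-39 |
Completion: P0=11  P1=17  P2=23  P3=12  P4=39  P5=31  P6=14  P7=5
Turnaround (C−A): P0=6  P1=5  P2=13  P3=4  P4=28  P5=24  P6=7  P7=2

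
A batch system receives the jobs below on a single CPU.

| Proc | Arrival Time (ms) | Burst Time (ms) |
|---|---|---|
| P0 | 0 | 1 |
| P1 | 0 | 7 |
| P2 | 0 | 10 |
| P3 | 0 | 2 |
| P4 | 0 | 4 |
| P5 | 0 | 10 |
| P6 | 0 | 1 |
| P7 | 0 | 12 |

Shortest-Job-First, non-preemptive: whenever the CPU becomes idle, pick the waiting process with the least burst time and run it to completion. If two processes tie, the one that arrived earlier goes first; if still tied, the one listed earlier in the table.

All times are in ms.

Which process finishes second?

Schedule: | P0 0-1 | P6 1-2 | P3 2-4 | P4 4-8 | P1 8-15 | P2 15-25 | P5 25-35 | P7 35-47 |
Completion: P0=1  P1=15  P2=25  P3=4  P4=8  P5=35  P6=2  P7=47
Finish order: P0 → P6 → P3 → P4 → P1 → P2 → P5 → P7

P6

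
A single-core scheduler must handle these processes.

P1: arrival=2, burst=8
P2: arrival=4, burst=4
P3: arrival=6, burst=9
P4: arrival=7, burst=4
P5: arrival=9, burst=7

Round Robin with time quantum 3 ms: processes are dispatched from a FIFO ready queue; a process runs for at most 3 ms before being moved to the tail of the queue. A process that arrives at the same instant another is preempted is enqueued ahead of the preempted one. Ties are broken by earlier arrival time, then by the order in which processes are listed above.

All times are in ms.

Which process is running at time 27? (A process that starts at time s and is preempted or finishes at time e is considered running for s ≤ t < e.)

Schedule: | idle 0-2 | P1 2-5 | P2 5-8 | P1 8-11 | P3 11-14 | P4 14-17 | P2 17-18 | P5 18-21 | P1 21-23 | P3 23-26 | P4 26-27 | P5 27-30 | P3 30-33 | P5 33-34 |
Completion: P1=23  P2=18  P3=33  P4=27  P5=34
Turnaround (C−A): P1=21  P2=14  P3=27  P4=20  P5=25

P5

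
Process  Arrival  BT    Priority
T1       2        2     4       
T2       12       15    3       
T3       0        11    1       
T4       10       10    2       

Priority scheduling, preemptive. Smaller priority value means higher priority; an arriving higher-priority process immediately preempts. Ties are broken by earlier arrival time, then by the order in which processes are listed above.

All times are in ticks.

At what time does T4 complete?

Gantt: | T3 0-11 | T4 11-21 | T2 21-36 | T1 36-38 |
Completion: T1=38  T2=36  T3=11  T4=21
Turnaround (C−A): T1=36  T2=24  T3=11  T4=11

21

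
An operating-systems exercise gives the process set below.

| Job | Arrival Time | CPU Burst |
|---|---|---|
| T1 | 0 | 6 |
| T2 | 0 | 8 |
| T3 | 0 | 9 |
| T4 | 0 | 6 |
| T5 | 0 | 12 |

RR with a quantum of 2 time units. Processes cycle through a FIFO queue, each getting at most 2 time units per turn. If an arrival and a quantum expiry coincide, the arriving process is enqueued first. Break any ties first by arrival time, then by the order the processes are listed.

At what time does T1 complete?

22

Timeline: | T1 0-2 | T2 2-4 | T3 4-6 | T4 6-8 | T5 8-10 | T1 10-12 | T2 12-14 | T3 14-16 | T4 16-18 | T5 18-20 | T1 20-22 | T2 22-24 | T3 24-26 | T4 26-28 | T5 28-30 | T2 30-32 | T3 32-34 | T5 34-36 | T3 36-37 | T5 37-41 |
Completion: T1=22  T2=32  T3=37  T4=28  T5=41
Turnaround (C−A): T1=22  T2=32  T3=37  T4=28  T5=41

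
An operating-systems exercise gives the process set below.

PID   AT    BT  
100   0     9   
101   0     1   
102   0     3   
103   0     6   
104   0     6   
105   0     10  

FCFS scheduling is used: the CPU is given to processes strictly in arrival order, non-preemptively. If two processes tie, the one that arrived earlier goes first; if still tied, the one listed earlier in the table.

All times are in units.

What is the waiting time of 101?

9

Gantt: | 100 0-9 | 101 9-10 | 102 10-13 | 103 13-19 | 104 19-25 | 105 25-35 |
Completion: 100=9  101=10  102=13  103=19  104=25  105=35
Waiting(101) = turnaround − burst = 10 − 1 = 9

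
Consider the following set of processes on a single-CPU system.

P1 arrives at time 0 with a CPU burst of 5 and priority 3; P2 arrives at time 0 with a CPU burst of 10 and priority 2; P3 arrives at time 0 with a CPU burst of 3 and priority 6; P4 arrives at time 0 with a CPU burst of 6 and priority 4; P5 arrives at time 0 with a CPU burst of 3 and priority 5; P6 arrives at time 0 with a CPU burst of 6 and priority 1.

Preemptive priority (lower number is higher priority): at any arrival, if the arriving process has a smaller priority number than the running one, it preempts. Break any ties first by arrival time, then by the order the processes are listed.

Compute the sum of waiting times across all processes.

100

Timeline: | P6 0-6 | P2 6-16 | P1 16-21 | P4 21-27 | P5 27-30 | P3 30-33 |
Completion: P1=21  P2=16  P3=33  P4=27  P5=30  P6=6
Waiting = turnaround − burst: P1=16, P2=6, P3=30, P4=21, P5=27, P6=0
Total waiting = 16 + 6 + 30 + 21 + 27 + 0 = 100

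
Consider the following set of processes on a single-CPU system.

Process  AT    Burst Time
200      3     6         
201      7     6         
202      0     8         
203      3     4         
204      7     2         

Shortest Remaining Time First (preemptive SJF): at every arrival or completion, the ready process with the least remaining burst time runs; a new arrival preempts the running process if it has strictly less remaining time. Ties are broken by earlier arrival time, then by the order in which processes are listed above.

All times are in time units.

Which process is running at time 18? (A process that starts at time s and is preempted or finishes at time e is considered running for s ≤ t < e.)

Gantt: | 202 0-3 | 203 3-7 | 204 7-9 | 202 9-14 | 200 14-20 | 201 20-26 |
Completion: 200=20  201=26  202=14  203=7  204=9

200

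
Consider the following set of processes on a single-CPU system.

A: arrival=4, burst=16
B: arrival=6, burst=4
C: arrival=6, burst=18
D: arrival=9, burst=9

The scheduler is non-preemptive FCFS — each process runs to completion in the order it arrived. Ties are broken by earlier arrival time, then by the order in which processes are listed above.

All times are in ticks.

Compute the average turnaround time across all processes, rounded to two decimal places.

28.00

Gantt: | idle 0-4 | A 4-20 | B 20-24 | C 24-42 | D 42-51 |
Completion: A=20  B=24  C=42  D=51
Turnaround times: A=16, B=18, C=36, D=42
Average turnaround = (16+18+36+42) / 4 = 112/4 = 28.00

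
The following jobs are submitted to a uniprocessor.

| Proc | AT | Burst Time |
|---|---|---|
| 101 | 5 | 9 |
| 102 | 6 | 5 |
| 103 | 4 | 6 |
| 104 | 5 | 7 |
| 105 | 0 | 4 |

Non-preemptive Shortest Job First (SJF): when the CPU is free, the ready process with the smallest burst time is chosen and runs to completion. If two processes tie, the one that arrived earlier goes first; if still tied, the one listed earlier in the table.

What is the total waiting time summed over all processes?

31

Gantt: | 105 0-4 | 103 4-10 | 102 10-15 | 104 15-22 | 101 22-31 |
Completion: 101=31  102=15  103=10  104=22  105=4
Turnaround (C−A): 101=26  102=9  103=6  104=17  105=4
Waiting = turnaround − burst: 101=17, 102=4, 103=0, 104=10, 105=0
Total waiting = 17 + 4 + 0 + 10 + 0 = 31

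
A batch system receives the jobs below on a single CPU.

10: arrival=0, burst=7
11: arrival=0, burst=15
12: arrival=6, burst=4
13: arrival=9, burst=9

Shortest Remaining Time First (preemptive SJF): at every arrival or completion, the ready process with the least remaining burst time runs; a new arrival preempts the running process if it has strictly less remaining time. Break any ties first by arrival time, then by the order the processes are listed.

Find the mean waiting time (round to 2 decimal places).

Gantt: | 10 0-7 | 12 7-11 | 13 11-20 | 11 20-35 |
Completion: 10=7  11=35  12=11  13=20
Waiting times: 10=0, 11=20, 12=1, 13=2
Average waiting = (0+20+1+2) / 4 = 23/4 = 5.75

5.75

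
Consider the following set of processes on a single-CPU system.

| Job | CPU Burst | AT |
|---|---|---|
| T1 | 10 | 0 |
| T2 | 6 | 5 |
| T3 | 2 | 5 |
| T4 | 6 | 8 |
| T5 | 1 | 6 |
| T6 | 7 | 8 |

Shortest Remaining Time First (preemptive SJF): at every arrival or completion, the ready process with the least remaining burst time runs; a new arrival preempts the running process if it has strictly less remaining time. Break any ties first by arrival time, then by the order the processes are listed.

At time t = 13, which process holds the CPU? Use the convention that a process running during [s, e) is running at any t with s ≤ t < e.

Gantt: | T1 0-5 | T3 5-7 | T5 7-8 | T1 8-13 | T2 13-19 | T4 19-25 | T6 25-32 |
Completion: T1=13  T2=19  T3=7  T4=25  T5=8  T6=32
Turnaround (C−A): T1=13  T2=14  T3=2  T4=17  T5=2  T6=24

T2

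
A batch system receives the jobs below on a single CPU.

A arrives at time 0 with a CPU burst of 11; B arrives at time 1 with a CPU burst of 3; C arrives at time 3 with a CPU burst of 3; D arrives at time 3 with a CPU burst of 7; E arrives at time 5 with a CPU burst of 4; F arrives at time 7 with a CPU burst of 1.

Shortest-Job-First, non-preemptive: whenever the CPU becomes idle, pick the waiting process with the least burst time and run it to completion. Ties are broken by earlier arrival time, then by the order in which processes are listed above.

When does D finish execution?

Timeline: | A 0-11 | F 11-12 | B 12-15 | C 15-18 | E 18-22 | D 22-29 |
Completion: A=11  B=15  C=18  D=29  E=22  F=12
Turnaround (C−A): A=11  B=14  C=15  D=26  E=17  F=5

29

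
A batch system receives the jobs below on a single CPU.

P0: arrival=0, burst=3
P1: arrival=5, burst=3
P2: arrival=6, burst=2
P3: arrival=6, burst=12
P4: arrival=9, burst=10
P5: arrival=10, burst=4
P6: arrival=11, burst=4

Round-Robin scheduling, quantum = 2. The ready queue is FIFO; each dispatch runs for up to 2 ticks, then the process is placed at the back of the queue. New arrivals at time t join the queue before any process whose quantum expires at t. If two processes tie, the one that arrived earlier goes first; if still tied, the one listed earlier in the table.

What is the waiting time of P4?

Schedule: | P0 0-3 | idle 3-5 | P1 5-7 | P2 7-9 | P3 9-11 | P1 11-12 | P4 12-14 | P5 14-16 | P6 16-18 | P3 18-20 | P4 20-22 | P5 22-24 | P6 24-26 | P3 26-28 | P4 28-30 | P3 30-32 | P4 32-34 | P3 34-36 | P4 36-38 | P3 38-40 |
Completion: P0=3  P1=12  P2=9  P3=40  P4=38  P5=24  P6=26
Waiting(P4) = turnaround − burst = 29 − 10 = 19

19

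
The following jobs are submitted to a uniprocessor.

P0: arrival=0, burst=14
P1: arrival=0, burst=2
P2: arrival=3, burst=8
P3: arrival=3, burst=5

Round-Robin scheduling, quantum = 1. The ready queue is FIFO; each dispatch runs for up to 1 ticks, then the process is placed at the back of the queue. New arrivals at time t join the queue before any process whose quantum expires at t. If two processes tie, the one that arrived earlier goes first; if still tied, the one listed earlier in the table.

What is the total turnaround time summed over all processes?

69

Timeline: | P0 0-1 | P1 1-2 | P0 2-3 | P1 3-4 | P2 4-5 | P3 5-6 | P0 6-7 | P2 7-8 | P3 8-9 | P0 9-10 | P2 10-11 | P3 11-12 | P0 12-13 | P2 13-14 | P3 14-15 | P0 15-16 | P2 16-17 | P3 17-18 | P0 18-19 | P2 19-20 | P0 20-21 | P2 21-22 | P0 22-23 | P2 23-24 | P0 24-29 |
Completion: P0=29  P1=4  P2=24  P3=18
Turnaround (C−A): P0=29  P1=4  P2=21  P3=15
Turnaround = completion − arrival: P0=29, P1=4, P2=21, P3=15
Total turnaround = 29 + 4 + 21 + 15 = 69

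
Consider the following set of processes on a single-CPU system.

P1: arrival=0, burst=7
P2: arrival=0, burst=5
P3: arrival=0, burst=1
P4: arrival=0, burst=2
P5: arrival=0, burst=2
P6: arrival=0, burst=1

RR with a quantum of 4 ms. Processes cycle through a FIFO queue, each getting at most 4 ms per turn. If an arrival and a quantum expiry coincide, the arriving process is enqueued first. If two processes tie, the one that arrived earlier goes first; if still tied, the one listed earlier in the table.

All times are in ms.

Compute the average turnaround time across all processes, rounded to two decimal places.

13.67

Gantt: | P1 0-4 | P2 4-8 | P3 8-9 | P4 9-11 | P5 11-13 | P6 13-14 | P1 14-17 | P2 17-18 |
Completion: P1=17  P2=18  P3=9  P4=11  P5=13  P6=14
Turnaround (C−A): P1=17  P2=18  P3=9  P4=11  P5=13  P6=14
Turnaround times: P1=17, P2=18, P3=9, P4=11, P5=13, P6=14
Average turnaround = (17+18+9+11+13+14) / 6 = 82/6 = 13.67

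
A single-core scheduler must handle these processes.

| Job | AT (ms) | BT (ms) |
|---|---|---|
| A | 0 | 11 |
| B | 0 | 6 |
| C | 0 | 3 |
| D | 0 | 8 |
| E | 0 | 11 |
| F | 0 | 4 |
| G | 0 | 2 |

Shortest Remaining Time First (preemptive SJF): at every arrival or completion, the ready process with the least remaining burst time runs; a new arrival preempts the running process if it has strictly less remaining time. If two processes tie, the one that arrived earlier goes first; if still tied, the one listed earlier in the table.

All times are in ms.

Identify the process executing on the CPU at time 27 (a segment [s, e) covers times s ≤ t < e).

Gantt: | G 0-2 | C 2-5 | F 5-9 | B 9-15 | D 15-23 | A 23-34 | E 34-45 |
Completion: A=34  B=15  C=5  D=23  E=45  F=9  G=2

A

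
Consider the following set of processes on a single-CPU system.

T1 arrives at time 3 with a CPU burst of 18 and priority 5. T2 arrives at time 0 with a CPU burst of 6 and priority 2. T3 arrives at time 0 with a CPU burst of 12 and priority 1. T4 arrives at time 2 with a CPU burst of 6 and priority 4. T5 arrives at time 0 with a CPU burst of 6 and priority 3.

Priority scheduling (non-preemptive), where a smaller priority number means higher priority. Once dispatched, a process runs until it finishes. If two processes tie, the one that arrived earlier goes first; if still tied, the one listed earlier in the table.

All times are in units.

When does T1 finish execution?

Timeline: | T3 0-12 | T2 12-18 | T5 18-24 | T4 24-30 | T1 30-48 |
Completion: T1=48  T2=18  T3=12  T4=30  T5=24

48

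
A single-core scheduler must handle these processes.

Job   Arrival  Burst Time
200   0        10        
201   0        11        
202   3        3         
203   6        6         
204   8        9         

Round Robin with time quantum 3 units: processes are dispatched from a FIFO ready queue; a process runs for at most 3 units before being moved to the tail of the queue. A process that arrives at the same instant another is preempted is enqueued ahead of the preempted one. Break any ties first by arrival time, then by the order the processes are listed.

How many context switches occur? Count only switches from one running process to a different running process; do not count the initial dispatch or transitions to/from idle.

Timeline: | 200 0-3 | 201 3-6 | 202 6-9 | 200 9-12 | 203 12-15 | 201 15-18 | 204 18-21 | 200 21-24 | 203 24-27 | 201 27-30 | 204 30-33 | 200 33-34 | 201 34-36 | 204 36-39 |
Completion: 200=34  201=36  202=9  203=27  204=39

13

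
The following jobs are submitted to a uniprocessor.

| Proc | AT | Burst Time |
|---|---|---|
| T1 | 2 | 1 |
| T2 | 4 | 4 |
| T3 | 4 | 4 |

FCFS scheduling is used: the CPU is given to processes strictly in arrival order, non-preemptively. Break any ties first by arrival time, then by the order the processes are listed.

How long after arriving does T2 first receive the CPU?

Timeline: | idle 0-2 | T1 2-3 | idle 3-4 | T2 4-8 | T3 8-12 |
Completion: T1=3  T2=8  T3=12
Turnaround (C−A): T1=1  T2=4  T3=8
Response(T2) = first start − arrival = 4 − 4 = 0

0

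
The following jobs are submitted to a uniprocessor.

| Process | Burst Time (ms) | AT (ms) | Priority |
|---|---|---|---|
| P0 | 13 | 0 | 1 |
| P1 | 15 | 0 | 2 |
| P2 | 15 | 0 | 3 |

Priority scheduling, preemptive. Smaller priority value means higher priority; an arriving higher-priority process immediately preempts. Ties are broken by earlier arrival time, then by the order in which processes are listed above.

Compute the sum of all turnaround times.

84

Schedule: | P0 0-13 | P1 13-28 | P2 28-43 |
Completion: P0=13  P1=28  P2=43
Turnaround (C−A): P0=13  P1=28  P2=43
Turnaround = completion − arrival: P0=13, P1=28, P2=43
Total turnaround = 13 + 28 + 43 = 84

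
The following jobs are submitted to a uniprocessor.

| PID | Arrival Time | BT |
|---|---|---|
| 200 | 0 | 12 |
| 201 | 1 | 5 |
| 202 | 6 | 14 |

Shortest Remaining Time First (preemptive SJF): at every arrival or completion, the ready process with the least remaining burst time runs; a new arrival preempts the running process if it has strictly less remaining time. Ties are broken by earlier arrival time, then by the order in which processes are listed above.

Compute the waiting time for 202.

11

Schedule: | 200 0-1 | 201 1-6 | 200 6-17 | 202 17-31 |
Completion: 200=17  201=6  202=31
Waiting(202) = turnaround − burst = 25 − 14 = 11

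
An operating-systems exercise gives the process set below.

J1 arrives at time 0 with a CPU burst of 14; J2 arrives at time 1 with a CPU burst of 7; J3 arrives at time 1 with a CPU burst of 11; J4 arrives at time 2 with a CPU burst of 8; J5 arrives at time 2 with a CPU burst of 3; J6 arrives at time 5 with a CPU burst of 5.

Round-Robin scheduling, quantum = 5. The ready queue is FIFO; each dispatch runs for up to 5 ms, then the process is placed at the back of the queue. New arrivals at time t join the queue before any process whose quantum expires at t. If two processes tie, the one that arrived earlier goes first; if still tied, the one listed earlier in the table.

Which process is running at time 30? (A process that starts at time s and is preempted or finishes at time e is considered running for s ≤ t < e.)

J1

Timeline: | J1 0-5 | J2 5-10 | J3 10-15 | J4 15-20 | J5 20-23 | J6 23-28 | J1 28-33 | J2 33-35 | J3 35-40 | J4 40-43 | J1 43-47 | J3 47-48 |
Completion: J1=47  J2=35  J3=48  J4=43  J5=23  J6=28
Turnaround (C−A): J1=47  J2=34  J3=47  J4=41  J5=21  J6=23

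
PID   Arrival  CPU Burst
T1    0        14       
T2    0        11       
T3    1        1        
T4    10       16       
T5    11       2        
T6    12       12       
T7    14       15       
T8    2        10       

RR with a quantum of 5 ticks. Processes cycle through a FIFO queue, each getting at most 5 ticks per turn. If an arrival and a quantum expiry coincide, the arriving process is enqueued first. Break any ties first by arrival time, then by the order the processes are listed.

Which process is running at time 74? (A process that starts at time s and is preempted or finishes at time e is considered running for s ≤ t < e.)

T6

Schedule: | T1 0-5 | T2 5-10 | T3 10-11 | T8 11-16 | T1 16-21 | T4 21-26 | T2 26-31 | T5 31-33 | T6 33-38 | T7 38-43 | T8 43-48 | T1 48-52 | T4 52-57 | T2 57-58 | T6 58-63 | T7 63-68 | T4 68-73 | T6 73-75 | T7 75-80 | T4 80-81 |
Completion: T1=52  T2=58  T3=11  T4=81  T5=33  T6=75  T7=80  T8=48
Turnaround (C−A): T1=52  T2=58  T3=10  T4=71  T5=22  T6=63  T7=66  T8=46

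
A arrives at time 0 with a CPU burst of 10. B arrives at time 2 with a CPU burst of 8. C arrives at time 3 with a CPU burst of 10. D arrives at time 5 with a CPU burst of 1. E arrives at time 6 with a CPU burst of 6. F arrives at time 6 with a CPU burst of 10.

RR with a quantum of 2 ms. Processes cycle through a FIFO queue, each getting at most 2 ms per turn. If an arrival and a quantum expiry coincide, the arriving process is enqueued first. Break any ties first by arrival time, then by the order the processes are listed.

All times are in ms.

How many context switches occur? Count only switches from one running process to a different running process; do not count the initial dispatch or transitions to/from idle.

22

Timeline: | A 0-2 | B 2-4 | A 4-6 | C 6-8 | B 8-10 | D 10-11 | E 11-13 | F 13-15 | A 15-17 | C 17-19 | B 19-21 | E 21-23 | F 23-25 | A 25-27 | C 27-29 | B 29-31 | E 31-33 | F 33-35 | A 35-37 | C 37-39 | F 39-41 | C 41-43 | F 43-45 |
Completion: A=37  B=31  C=43  D=11  E=33  F=45
Turnaround (C−A): A=37  B=29  C=40  D=6  E=27  F=39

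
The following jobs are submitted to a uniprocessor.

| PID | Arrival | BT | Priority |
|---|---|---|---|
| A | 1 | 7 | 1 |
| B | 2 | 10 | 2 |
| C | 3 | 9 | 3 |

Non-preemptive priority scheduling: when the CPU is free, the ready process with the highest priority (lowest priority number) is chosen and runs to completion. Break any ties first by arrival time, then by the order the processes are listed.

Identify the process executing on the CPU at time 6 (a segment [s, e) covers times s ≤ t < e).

Gantt: | idle 0-1 | A 1-8 | B 8-18 | C 18-27 |
Completion: A=8  B=18  C=27

A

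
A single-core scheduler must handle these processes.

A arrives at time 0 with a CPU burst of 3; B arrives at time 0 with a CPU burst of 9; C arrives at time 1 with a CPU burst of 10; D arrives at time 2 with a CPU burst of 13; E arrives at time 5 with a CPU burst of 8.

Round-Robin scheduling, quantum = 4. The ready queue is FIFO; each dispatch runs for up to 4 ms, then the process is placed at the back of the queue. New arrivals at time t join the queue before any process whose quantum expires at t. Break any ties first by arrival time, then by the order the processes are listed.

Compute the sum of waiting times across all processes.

Timeline: | A 0-3 | B 3-7 | C 7-11 | D 11-15 | E 15-19 | B 19-23 | C 23-27 | D 27-31 | E 31-35 | B 35-36 | C 36-38 | D 38-43 |
Completion: A=3  B=36  C=38  D=43  E=35
Turnaround (C−A): A=3  B=36  C=37  D=41  E=30
Waiting = turnaround − burst: A=0, B=27, C=27, D=28, E=22
Total waiting = 0 + 27 + 27 + 28 + 22 = 104

104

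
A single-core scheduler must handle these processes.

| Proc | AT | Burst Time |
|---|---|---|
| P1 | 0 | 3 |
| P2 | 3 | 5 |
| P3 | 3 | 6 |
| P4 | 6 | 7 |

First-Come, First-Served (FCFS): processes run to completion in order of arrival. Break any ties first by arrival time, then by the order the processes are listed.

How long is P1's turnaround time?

Schedule: | P1 0-3 | P2 3-8 | P3 8-14 | P4 14-21 |
Completion: P1=3  P2=8  P3=14  P4=21
Turnaround(P1) = completion − arrival = 3 − 0 = 3

3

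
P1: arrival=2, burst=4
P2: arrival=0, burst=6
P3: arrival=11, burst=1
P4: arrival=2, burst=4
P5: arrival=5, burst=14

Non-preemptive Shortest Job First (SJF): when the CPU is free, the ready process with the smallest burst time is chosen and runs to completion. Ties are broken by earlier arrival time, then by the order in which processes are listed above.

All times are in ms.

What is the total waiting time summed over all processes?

25

Timeline: | P2 0-6 | P1 6-10 | P4 10-14 | P3 14-15 | P5 15-29 |
Completion: P1=10  P2=6  P3=15  P4=14  P5=29
Turnaround (C−A): P1=8  P2=6  P3=4  P4=12  P5=24
Waiting = turnaround − burst: P1=4, P2=0, P3=3, P4=8, P5=10
Total waiting = 4 + 0 + 3 + 8 + 10 = 25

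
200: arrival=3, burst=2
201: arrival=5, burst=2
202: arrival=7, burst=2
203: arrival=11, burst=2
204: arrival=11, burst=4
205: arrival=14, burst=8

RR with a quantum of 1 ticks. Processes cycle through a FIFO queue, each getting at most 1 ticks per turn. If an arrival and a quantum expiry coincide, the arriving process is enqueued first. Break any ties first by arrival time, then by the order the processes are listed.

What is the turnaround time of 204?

8

Schedule: | idle 0-3 | 200 3-5 | 201 5-7 | 202 7-9 | idle 9-11 | 203 11-12 | 204 12-13 | 203 13-14 | 204 14-15 | 205 15-16 | 204 16-17 | 205 17-18 | 204 18-19 | 205 19-25 |
Completion: 200=5  201=7  202=9  203=14  204=19  205=25
Turnaround (C−A): 200=2  201=2  202=2  203=3  204=8  205=11
Turnaround(204) = completion − arrival = 19 − 11 = 8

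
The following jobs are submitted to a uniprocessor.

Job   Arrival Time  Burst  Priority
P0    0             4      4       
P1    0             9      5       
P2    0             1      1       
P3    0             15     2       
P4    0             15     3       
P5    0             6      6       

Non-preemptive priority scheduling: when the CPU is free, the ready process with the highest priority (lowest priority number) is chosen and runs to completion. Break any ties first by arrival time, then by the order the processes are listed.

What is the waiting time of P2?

0

Timeline: | P2 0-1 | P3 1-16 | P4 16-31 | P0 31-35 | P1 35-44 | P5 44-50 |
Completion: P0=35  P1=44  P2=1  P3=16  P4=31  P5=50
Waiting(P2) = turnaround − burst = 1 − 1 = 0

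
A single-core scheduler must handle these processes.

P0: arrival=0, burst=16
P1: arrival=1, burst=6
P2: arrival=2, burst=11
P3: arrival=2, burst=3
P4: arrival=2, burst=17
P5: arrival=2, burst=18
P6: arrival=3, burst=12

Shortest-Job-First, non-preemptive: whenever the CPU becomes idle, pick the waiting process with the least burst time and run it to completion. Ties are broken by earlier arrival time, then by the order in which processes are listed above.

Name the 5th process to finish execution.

P6

Timeline: | P0 0-16 | P3 16-19 | P1 19-25 | P2 25-36 | P6 36-48 | P4 48-65 | P5 65-83 |
Completion: P0=16  P1=25  P2=36  P3=19  P4=65  P5=83  P6=48
Finish order: P0 → P3 → P1 → P2 → P6 → P4 → P5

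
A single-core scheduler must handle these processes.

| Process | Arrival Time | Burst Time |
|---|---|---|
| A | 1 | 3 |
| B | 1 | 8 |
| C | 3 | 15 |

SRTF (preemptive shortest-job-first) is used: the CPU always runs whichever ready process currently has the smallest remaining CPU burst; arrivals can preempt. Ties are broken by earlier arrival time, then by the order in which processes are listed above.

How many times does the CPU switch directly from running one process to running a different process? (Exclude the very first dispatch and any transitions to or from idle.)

Gantt: | idle 0-1 | A 1-4 | B 4-12 | C 12-27 |
Completion: A=4  B=12  C=27

2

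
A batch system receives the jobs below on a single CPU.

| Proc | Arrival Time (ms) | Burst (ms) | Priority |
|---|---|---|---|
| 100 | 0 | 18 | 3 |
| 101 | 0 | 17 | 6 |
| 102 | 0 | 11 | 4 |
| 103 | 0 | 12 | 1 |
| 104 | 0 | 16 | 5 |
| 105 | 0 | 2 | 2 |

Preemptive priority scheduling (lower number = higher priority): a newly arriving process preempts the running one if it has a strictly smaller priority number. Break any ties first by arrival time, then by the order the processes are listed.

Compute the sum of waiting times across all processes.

Schedule: | 103 0-12 | 105 12-14 | 100 14-32 | 102 32-43 | 104 43-59 | 101 59-76 |
Completion: 100=32  101=76  102=43  103=12  104=59  105=14
Turnaround (C−A): 100=32  101=76  102=43  103=12  104=59  105=14
Waiting = turnaround − burst: 100=14, 101=59, 102=32, 103=0, 104=43, 105=12
Total waiting = 14 + 59 + 32 + 0 + 43 + 12 = 160

160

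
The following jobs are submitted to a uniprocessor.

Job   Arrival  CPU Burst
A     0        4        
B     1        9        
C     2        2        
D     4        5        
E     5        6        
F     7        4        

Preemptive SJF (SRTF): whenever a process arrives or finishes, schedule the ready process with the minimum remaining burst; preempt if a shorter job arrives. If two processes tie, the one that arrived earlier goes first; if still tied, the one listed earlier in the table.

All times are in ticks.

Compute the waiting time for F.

Gantt: | A 0-4 | C 4-6 | D 6-11 | F 11-15 | E 15-21 | B 21-30 |
Completion: A=4  B=30  C=6  D=11  E=21  F=15
Turnaround (C−A): A=4  B=29  C=4  D=7  E=16  F=8
Waiting(F) = turnaround − burst = 8 − 4 = 4

4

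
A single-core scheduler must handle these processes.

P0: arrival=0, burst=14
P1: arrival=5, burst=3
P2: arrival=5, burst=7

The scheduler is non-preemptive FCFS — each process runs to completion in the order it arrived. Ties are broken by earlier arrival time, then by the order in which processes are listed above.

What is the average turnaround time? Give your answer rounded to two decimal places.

15.00

Timeline: | P0 0-14 | P1 14-17 | P2 17-24 |
Completion: P0=14  P1=17  P2=24
Turnaround (C−A): P0=14  P1=12  P2=19
Turnaround times: P0=14, P1=12, P2=19
Average turnaround = (14+12+19) / 3 = 45/3 = 15.00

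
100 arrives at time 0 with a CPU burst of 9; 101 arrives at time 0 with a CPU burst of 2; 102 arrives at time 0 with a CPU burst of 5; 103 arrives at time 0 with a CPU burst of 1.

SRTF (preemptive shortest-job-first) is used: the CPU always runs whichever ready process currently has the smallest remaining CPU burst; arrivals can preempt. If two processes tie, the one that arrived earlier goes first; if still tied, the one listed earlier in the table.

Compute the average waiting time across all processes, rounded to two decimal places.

3.00

Schedule: | 103 0-1 | 101 1-3 | 102 3-8 | 100 8-17 |
Completion: 100=17  101=3  102=8  103=1
Waiting times: 100=8, 101=1, 102=3, 103=0
Average waiting = (8+1+3+0) / 4 = 12/4 = 3.00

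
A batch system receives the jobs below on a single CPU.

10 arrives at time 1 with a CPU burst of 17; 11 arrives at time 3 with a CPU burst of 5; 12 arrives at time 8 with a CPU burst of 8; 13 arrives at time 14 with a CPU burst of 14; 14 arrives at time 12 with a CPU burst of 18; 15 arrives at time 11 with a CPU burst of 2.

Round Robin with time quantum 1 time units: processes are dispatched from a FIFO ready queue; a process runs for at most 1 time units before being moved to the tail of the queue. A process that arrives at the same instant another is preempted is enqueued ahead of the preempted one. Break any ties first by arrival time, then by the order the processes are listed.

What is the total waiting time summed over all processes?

141

Timeline: | idle 0-1 | 10 1-3 | 11 3-4 | 10 4-5 | 11 5-6 | 10 6-7 | 11 7-8 | 10 8-9 | 12 9-10 | 11 10-11 | 10 11-12 | 12 12-13 | 15 13-14 | 11 14-15 | 14 15-16 | 10 16-17 | 12 17-18 | 13 18-19 | 15 19-20 | 14 20-21 | 10 21-22 | 12 22-23 | 13 23-24 | 14 24-25 | 10 25-26 | 12 26-27 | 13 27-28 | 14 28-29 | 10 29-30 | 12 30-31 | 13 31-32 | 14 32-33 | 10 33-34 | 12 34-35 | 13 35-36 | 14 36-37 | 10 37-38 | 12 38-39 | 13 39-40 | 14 40-41 | 10 41-42 | 13 42-43 | 14 43-44 | 10 44-45 | 13 45-46 | 14 46-47 | 10 47-48 | 13 48-49 | 14 49-50 | 10 50-51 | 13 51-52 | 14 52-53 | 10 53-54 | 13 54-55 | 14 55-56 | 13 56-57 | 14 57-58 | 13 58-59 | 14 59-60 | 13 60-61 | 14 61-65 |
Completion: 10=54  11=15  12=39  13=61  14=65  15=20
Turnaround (C−A): 10=53  11=12  12=31  13=47  14=53  15=9
Waiting = turnaround − burst: 10=36, 11=7, 12=23, 13=33, 14=35, 15=7
Total waiting = 36 + 7 + 23 + 33 + 35 + 7 = 141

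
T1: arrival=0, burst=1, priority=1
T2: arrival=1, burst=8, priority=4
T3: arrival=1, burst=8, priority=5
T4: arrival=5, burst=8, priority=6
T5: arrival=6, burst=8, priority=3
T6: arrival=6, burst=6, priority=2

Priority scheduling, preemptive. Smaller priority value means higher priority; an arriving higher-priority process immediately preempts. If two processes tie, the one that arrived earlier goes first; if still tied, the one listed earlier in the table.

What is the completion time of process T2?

23

Timeline: | T1 0-1 | T2 1-6 | T6 6-12 | T5 12-20 | T2 20-23 | T3 23-31 | T4 31-39 |
Completion: T1=1  T2=23  T3=31  T4=39  T5=20  T6=12
Turnaround (C−A): T1=1  T2=22  T3=30  T4=34  T5=14  T6=6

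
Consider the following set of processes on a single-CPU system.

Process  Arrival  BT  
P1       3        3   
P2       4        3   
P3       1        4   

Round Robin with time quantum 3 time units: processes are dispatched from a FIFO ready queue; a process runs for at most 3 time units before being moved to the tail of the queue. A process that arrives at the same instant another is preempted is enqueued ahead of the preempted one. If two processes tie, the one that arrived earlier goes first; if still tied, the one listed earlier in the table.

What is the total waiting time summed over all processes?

10

Timeline: | idle 0-1 | P3 1-4 | P1 4-7 | P2 7-10 | P3 10-11 |
Completion: P1=7  P2=10  P3=11
Waiting = turnaround − burst: P1=1, P2=3, P3=6
Total waiting = 1 + 3 + 6 = 10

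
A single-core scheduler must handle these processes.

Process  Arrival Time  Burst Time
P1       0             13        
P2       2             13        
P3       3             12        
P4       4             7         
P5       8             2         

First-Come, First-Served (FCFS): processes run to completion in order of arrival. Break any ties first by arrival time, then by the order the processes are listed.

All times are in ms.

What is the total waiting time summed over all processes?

Schedule: | P1 0-13 | P2 13-26 | P3 26-38 | P4 38-45 | P5 45-47 |
Completion: P1=13  P2=26  P3=38  P4=45  P5=47
Waiting = turnaround − burst: P1=0, P2=11, P3=23, P4=34, P5=37
Total waiting = 0 + 11 + 23 + 34 + 37 = 105

105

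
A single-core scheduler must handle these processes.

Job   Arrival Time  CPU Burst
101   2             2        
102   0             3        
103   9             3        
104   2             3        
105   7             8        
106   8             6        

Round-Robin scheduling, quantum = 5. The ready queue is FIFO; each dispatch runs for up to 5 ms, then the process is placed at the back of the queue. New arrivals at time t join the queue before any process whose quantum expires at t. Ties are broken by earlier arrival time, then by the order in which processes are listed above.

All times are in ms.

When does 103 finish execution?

Schedule: | 102 0-3 | 101 3-5 | 104 5-8 | 105 8-13 | 106 13-18 | 103 18-21 | 105 21-24 | 106 24-25 |
Completion: 101=5  102=3  103=21  104=8  105=24  106=25

21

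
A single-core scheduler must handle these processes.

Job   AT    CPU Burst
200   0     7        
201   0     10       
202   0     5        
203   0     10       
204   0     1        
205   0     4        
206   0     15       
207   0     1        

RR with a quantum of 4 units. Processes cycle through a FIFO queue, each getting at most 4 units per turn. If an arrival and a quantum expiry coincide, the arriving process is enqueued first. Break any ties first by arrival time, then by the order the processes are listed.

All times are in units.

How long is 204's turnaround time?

17

Schedule: | 200 0-4 | 201 4-8 | 202 8-12 | 203 12-16 | 204 16-17 | 205 17-21 | 206 21-25 | 207 25-26 | 200 26-29 | 201 29-33 | 202 33-34 | 203 34-38 | 206 38-42 | 201 42-44 | 203 44-46 | 206 46-53 |
Completion: 200=29  201=44  202=34  203=46  204=17  205=21  206=53  207=26
Turnaround (C−A): 200=29  201=44  202=34  203=46  204=17  205=21  206=53  207=26
Turnaround(204) = completion − arrival = 17 − 0 = 17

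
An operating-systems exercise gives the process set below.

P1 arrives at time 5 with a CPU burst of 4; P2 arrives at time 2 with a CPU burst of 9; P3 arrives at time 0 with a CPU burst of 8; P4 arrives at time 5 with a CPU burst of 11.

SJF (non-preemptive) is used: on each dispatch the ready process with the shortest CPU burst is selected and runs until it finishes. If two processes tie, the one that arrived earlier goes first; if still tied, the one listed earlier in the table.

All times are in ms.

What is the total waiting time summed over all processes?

29

Schedule: | P3 0-8 | P1 8-12 | P2 12-21 | P4 21-32 |
Completion: P1=12  P2=21  P3=8  P4=32
Waiting = turnaround − burst: P1=3, P2=10, P3=0, P4=16
Total waiting = 3 + 10 + 0 + 16 = 29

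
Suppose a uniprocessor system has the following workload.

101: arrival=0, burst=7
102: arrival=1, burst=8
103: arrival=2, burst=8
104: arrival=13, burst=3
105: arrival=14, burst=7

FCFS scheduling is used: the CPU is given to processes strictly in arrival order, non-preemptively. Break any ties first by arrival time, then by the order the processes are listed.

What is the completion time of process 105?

33

Timeline: | 101 0-7 | 102 7-15 | 103 15-23 | 104 23-26 | 105 26-33 |
Completion: 101=7  102=15  103=23  104=26  105=33
Turnaround (C−A): 101=7  102=14  103=21  104=13  105=19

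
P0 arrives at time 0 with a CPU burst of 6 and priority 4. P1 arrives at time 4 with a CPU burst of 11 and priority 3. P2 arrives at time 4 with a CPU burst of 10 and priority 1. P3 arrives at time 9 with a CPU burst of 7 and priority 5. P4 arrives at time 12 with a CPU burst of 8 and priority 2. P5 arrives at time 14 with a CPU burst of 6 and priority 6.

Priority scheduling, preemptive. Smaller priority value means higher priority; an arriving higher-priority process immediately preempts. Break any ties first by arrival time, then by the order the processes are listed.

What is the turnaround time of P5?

Schedule: | P0 0-4 | P2 4-14 | P4 14-22 | P1 22-33 | P0 33-35 | P3 35-42 | P5 42-48 |
Completion: P0=35  P1=33  P2=14  P3=42  P4=22  P5=48
Turnaround (C−A): P0=35  P1=29  P2=10  P3=33  P4=10  P5=34
Turnaround(P5) = completion − arrival = 48 − 14 = 34

34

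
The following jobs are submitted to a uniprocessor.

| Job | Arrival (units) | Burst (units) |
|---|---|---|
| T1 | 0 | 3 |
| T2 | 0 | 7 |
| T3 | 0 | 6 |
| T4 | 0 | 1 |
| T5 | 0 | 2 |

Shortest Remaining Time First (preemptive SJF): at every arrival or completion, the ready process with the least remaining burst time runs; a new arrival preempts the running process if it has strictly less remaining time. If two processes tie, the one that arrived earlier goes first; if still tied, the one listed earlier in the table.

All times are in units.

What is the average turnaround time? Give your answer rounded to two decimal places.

Timeline: | T4 0-1 | T5 1-3 | T1 3-6 | T3 6-12 | T2 12-19 |
Completion: T1=6  T2=19  T3=12  T4=1  T5=3
Turnaround (C−A): T1=6  T2=19  T3=12  T4=1  T5=3
Turnaround times: T1=6, T2=19, T3=12, T4=1, T5=3
Average turnaround = (6+19+12+1+3) / 5 = 41/5 = 8.20

8.20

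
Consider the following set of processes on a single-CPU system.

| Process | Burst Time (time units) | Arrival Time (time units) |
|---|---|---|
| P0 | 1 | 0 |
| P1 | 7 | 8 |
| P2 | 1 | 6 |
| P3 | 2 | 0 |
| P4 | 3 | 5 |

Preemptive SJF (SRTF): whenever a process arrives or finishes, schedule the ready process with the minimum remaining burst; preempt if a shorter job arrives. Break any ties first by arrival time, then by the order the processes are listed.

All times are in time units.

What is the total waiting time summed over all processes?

3

Timeline: | P0 0-1 | P3 1-3 | idle 3-5 | P4 5-6 | P2 6-7 | P4 7-9 | P1 9-16 |
Completion: P0=1  P1=16  P2=7  P3=3  P4=9
Turnaround (C−A): P0=1  P1=8  P2=1  P3=3  P4=4
Waiting = turnaround − burst: P0=0, P1=1, P2=0, P3=1, P4=1
Total waiting = 0 + 1 + 0 + 1 + 1 = 3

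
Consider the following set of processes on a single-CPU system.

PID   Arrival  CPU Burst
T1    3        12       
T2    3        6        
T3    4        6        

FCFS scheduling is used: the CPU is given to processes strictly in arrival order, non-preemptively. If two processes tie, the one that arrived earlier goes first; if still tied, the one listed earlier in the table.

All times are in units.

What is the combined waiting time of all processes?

Timeline: | idle 0-3 | T1 3-15 | T2 15-21 | T3 21-27 |
Completion: T1=15  T2=21  T3=27
Turnaround (C−A): T1=12  T2=18  T3=23
Waiting = turnaround − burst: T1=0, T2=12, T3=17
Total waiting = 0 + 12 + 17 = 29

29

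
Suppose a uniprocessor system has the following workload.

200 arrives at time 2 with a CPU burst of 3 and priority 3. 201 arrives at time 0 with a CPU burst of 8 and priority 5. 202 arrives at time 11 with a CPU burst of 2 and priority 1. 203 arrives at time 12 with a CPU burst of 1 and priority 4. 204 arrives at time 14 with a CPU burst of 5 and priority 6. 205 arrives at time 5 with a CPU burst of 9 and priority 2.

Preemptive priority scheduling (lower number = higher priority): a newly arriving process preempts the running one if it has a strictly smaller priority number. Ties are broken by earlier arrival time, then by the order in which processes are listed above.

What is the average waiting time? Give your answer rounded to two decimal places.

5.00

Timeline: | 201 0-2 | 200 2-5 | 205 5-11 | 202 11-13 | 205 13-16 | 203 16-17 | 201 17-23 | 204 23-28 |
Completion: 200=5  201=23  202=13  203=17  204=28  205=16
Turnaround (C−A): 200=3  201=23  202=2  203=5  204=14  205=11
Waiting times: 200=0, 201=15, 202=0, 203=4, 204=9, 205=2
Average waiting = (0+15+0+4+9+2) / 6 = 30/6 = 5.00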